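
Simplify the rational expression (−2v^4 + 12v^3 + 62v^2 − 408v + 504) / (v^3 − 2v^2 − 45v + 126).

Euclidean algorithm in ℚ[v]:
  −2v^4 + 12v^3 + 62v^2 − 408v + 504 = (−2v + 8)(v^3 − 2v^2 − 45v + 126) + (−12v^2 + 204v − 504)
  v^3 − 2v^2 − 45v + 126 = (−(1/12)v − 5/4)(−12v^2 + 204v − 504) + (168v − 504)
  −12v^2 + 204v − 504 = (−(1/14)v + 1)(168v − 504) + (0)
Last nonzero remainder: 168v − 504. Dividing through by 168 gives the monic gcd v − 3.
Cancel v − 3 from numerator and denominator to get the reduced form.

(−2v^3 + 6v^2 + 80v − 168)/(v^2 + v − 42)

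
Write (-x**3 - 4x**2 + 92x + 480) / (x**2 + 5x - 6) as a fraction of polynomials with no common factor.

Euclidean algorithm in ℚ[x]:
  -x**3 - 4x**2 + 92x + 480 = (-x + 1)(x**2 + 5x - 6) + (81x + 486)
  x**2 + 5x - 6 = ((1/81)x - 1/81)(81x + 486) + (0)
Last nonzero remainder: 81x + 486. Dividing through by 81 gives the monic gcd x + 6.
Cancel x + 6 from numerator and denominator to get the reduced form.

(-x**2 + 2x + 80)/(x - 1)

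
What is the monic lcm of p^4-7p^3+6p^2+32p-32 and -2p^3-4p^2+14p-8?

Euclidean algorithm in ℚ[p]:
  p^4-7p^3+6p^2+32p-32 = (-(1/2)p+9/2)(-2p^3-4p^2+14p-8) + (31p^2-35p+4)
  -2p^3-4p^2+14p-8 = (-(2/31)p-194/961)(31p^2-35p+4) + ((6912/961)p-6912/961)
  31p^2-35p+4 = ((29791/6912)p-961/1728)((6912/961)p-6912/961) + (0)
Last nonzero remainder: (6912/961)p-6912/961. Dividing through by 6912/961 gives the monic gcd p-1.
Then lcm(f, g) = f·g / gcd(f, g); expanding and making the result monic gives the answer.

p^6-4p^5-19p^4+78p^3+40p^2-224p+128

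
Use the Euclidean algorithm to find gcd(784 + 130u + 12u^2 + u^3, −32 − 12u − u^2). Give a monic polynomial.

Euclidean algorithm in ℚ[u]:
  u^3 + 12u^2 + 130u + 784 = (−u)(−u^2 − 12u − 32) + (98u + 784)
  −u^2 − 12u − 32 = (−(1/98)u − 2/49)(98u + 784) + (0)
Last nonzero remainder: 98u + 784. Dividing through by 98 gives the monic gcd u + 8.

8 + u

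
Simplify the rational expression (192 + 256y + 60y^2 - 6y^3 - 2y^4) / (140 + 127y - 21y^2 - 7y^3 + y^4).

(48 + 4y - 2y^2)/(35 - 12y + y^2)

By polynomial division,
  -2y^4 - 6y^3 + 60y^2 + 256y + 192 = (-2)(y^4 - 7y^3 - 21y^2 + 127y + 140) + (-20y^3 + 18y^2 + 510y + 472)
  y^4 - 7y^3 - 21y^2 + 127y + 140 = (-(1/20)y + 61/200)(-20y^3 + 18y^2 + 510y + 472) + (-(99/100)y^2 - (99/20)y - 99/25)
  -20y^3 + 18y^2 + 510y + 472 = ((2000/99)y - 11800/99)(-(99/100)y^2 - (99/20)y - 99/25) + (0)
Last nonzero remainder: -(99/100)y^2 - (99/20)y - 99/25. Dividing through by -99/100 gives the monic gcd y^2 + 5y + 4.
Cancel y^2 + 5y + 4 from numerator and denominator to get the reduced form.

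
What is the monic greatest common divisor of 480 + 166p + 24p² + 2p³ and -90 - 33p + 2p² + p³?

Repeated division with remainder:
  2p³ + 24p² + 166p + 480 = (2)(p³ + 2p² - 33p - 90) + (20p² + 232p + 660)
  p³ + 2p² - 33p - 90 = ((1/20)p - 12/25)(20p² + 232p + 660) + ((1134/25)p + 1134/5)
  20p² + 232p + 660 = ((250/567)p + 550/189)((1134/25)p + 1134/5) + (0)
Last nonzero remainder: (1134/25)p + 1134/5. Dividing through by 1134/25 gives the monic gcd p + 5.

5 + p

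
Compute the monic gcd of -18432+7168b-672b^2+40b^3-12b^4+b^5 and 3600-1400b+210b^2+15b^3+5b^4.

Repeated division with remainder:
  b^5-12b^4+40b^3-672b^2+7168b-18432 = ((1/5)b-3)(5b^4+15b^3+210b^2-1400b+3600) + (43b^3+238b^2+2248b-7632)
  5b^4+15b^3+210b^2-1400b+3600 = ((5/43)b-545/1849)(43b^3+238b^2+2248b-7632) + ((34680/1849)b^2+(277440/1849)b+2496960/1849)
  43b^3+238b^2+2248b-7632 = ((79507/34680)b-97997/17340)((34680/1849)b^2+(277440/1849)b+2496960/1849) + (0)
Last nonzero remainder: (34680/1849)b^2+(277440/1849)b+2496960/1849. Dividing through by 34680/1849 gives the monic gcd b^2+8b+72.

72+8b+b^2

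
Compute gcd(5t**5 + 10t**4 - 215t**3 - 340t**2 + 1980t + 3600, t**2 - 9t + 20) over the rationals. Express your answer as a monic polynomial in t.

Euclidean algorithm in ℚ[t]:
  5t**5 + 10t**4 - 215t**3 - 340t**2 + 1980t + 3600 = (5t**3 + 55t**2 + 180t + 180)(t**2 - 9t + 20) + (0)
The last nonzero remainder t**2 - 9t + 20 is already monic.

t**2 - 9t + 20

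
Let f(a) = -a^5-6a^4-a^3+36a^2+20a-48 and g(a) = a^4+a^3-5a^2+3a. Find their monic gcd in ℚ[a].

Euclidean algorithm in ℚ[a]:
  -a^5-6a^4-a^3+36a^2+20a-48 = (-a-5)(a^4+a^3-5a^2+3a) + (-a^3+14a^2+35a-48)
  a^4+a^3-5a^2+3a = (-a-15)(-a^3+14a^2+35a-48) + (240a^2+480a-720)
  -a^3+14a^2+35a-48 = (-(1/240)a+1/15)(240a^2+480a-720) + (0)
Last nonzero remainder: 240a^2+480a-720. Dividing through by 240 gives the monic gcd a^2+2a-3.

a^2+2a-3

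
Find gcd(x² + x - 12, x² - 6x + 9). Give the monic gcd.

Euclidean algorithm in ℚ[x]:
  x² + x - 12 = (x² - 6x + 9) + (7x - 21)
  x² - 6x + 9 = ((1/7)x - 3/7)(7x - 21) + (0)
Last nonzero remainder: 7x - 21. Dividing through by 7 gives the monic gcd x - 3.

x - 3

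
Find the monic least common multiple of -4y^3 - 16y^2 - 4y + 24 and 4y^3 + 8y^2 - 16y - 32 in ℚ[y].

Repeated division with remainder:
  -4y^3 - 16y^2 - 4y + 24 = (-1)(4y^3 + 8y^2 - 16y - 32) + (-8y^2 - 20y - 8)
  4y^3 + 8y^2 - 16y - 32 = (-(1/2)y + 1/4)(-8y^2 - 20y - 8) + (-15y - 30)
  -8y^2 - 20y - 8 = ((8/15)y + 4/15)(-15y - 30) + (0)
Last nonzero remainder: -15y - 30. Dividing through by -15 gives the monic gcd y + 2.
Then lcm(f, g) = f·g / gcd(f, g); expanding and making the result monic gives the answer.

y^5 + 4y^4 - 3y^3 - 22y^2 - 4y + 24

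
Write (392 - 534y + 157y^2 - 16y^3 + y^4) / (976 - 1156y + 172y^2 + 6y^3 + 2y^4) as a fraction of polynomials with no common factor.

(98 - 11y + y^2)/(244 + 16y + 2y^2)

Repeated division with remainder:
  y^4 - 16y^3 + 157y^2 - 534y + 392 = (1/2)(2y^4 + 6y^3 + 172y^2 - 1156y + 976) + (-19y^3 + 71y^2 + 44y - 96)
  2y^4 + 6y^3 + 172y^2 - 1156y + 976 = (-(2/19)y - 256/361)(-19y^3 + 71y^2 + 44y - 96) + ((81940/361)y^2 - (409700/361)y + 327760/361)
  -19y^3 + 71y^2 + 44y - 96 = (-(6859/81940)y - 2166/20485)((81940/361)y^2 - (409700/361)y + 327760/361) + (0)
Last nonzero remainder: (81940/361)y^2 - (409700/361)y + 327760/361. Dividing through by 81940/361 gives the monic gcd y^2 - 5y + 4.
Cancel y^2 - 5y + 4 from numerator and denominator to get the reduced form.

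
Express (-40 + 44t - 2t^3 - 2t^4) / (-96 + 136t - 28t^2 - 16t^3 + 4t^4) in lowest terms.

(-10 - 4t - t^2)/(-24 - 2t + 2t^2)

Repeated division with remainder:
  -2t^4 - 2t^3 + 44t - 40 = (-1/2)(4t^4 - 16t^3 - 28t^2 + 136t - 96) + (-10t^3 - 14t^2 + 112t - 88)
  4t^4 - 16t^3 - 28t^2 + 136t - 96 = (-(2/5)t + 54/25)(-10t^3 - 14t^2 + 112t - 88) + ((1176/25)t^2 - (3528/25)t + 2352/25)
  -10t^3 - 14t^2 + 112t - 88 = (-(125/588)t - 275/294)((1176/25)t^2 - (3528/25)t + 2352/25) + (0)
Last nonzero remainder: (1176/25)t^2 - (3528/25)t + 2352/25. Dividing through by 1176/25 gives the monic gcd t^2 - 3t + 2.
Cancel t^2 - 3t + 2 from numerator and denominator to get the reduced form.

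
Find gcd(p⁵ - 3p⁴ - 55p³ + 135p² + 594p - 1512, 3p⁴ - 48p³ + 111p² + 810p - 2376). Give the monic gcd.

By polynomial division,
  p⁵ - 3p⁴ - 55p³ + 135p² + 594p - 1512 = ((1/3)p + 13/3)(3p⁴ - 48p³ + 111p² + 810p - 2376) + (116p³ - 616p² - 2124p + 8784)
  3p⁴ - 48p³ + 111p² + 810p - 2376 = ((3/116)p - 465/1682)(116p³ - 616p² - 2124p + 8784) + (-(3672/841)p² - (3672/841)p + 44064/841)
  116p³ - 616p² - 2124p + 8784 = (-(24389/918)p + 51301/306)(-(3672/841)p² - (3672/841)p + 44064/841) + (0)
Last nonzero remainder: -(3672/841)p² - (3672/841)p + 44064/841. Dividing through by -3672/841 gives the monic gcd p² + p - 12.

p² + p - 12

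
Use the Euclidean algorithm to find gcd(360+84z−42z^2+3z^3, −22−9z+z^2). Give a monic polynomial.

Euclidean algorithm in ℚ[z]:
  3z^3−42z^2+84z+360 = (3z−15)(z^2−9z−22) + (15z+30)
  z^2−9z−22 = ((1/15)z−11/15)(15z+30) + (0)
Last nonzero remainder: 15z+30. Dividing through by 15 gives the monic gcd z+2.

2+z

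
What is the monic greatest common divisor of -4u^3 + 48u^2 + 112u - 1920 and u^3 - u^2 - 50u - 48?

u^2 - 2u - 48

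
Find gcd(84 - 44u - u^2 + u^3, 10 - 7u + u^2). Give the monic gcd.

-2 + u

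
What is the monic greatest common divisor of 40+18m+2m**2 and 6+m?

1

Euclidean algorithm in ℚ[m]:
  2m**2+18m+40 = (2m+6)(m+6) + (4)
  m+6 = ((1/4)m+3/2)(4) + (0)
The last nonzero remainder is the constant 4, so the polynomials are coprime and gcd = 1.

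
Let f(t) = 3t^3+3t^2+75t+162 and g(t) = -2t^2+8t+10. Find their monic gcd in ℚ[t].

1

Repeated division with remainder:
  3t^3+3t^2+75t+162 = (-(3/2)t-15/2)(-2t^2+8t+10) + (150t+237)
  -2t^2+8t+10 = (-(1/75)t+93/1250)(150t+237) + (-9541/1250)
  150t+237 = (-(187500/9541)t-296250/9541)(-9541/1250) + (0)
The last nonzero remainder is the constant -9541/1250, so the polynomials are coprime and gcd = 1.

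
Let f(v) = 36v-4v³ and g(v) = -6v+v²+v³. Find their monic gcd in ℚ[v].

Repeated division with remainder:
  -4v³+36v = (-4)(v³+v²-6v) + (4v²+12v)
  v³+v²-6v = ((1/4)v-1/2)(4v²+12v) + (0)
Last nonzero remainder: 4v²+12v. Dividing through by 4 gives the monic gcd v²+3v.

3v+v²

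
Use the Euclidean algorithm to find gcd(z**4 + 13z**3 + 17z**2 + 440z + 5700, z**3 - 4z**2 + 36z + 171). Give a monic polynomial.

Repeated division with remainder:
  z**4 + 13z**3 + 17z**2 + 440z + 5700 = (z + 17)(z**3 - 4z**2 + 36z + 171) + (49z**2 - 343z + 2793)
  z**3 - 4z**2 + 36z + 171 = ((1/49)z + 3/49)(49z**2 - 343z + 2793) + (0)
Last nonzero remainder: 49z**2 - 343z + 2793. Dividing through by 49 gives the monic gcd z**2 - 7z + 57.

z**2 - 7z + 57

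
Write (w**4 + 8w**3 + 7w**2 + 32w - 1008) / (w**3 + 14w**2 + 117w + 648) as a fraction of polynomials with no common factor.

Apply the Euclidean algorithm:
  w**4 + 8w**3 + 7w**2 + 32w - 1008 = (w - 6)(w**3 + 14w**2 + 117w + 648) + (-26w**2 + 86w + 2880)
  w**3 + 14w**2 + 117w + 648 = (-(1/26)w - 225/338)(-26w**2 + 86w + 2880) + ((48168/169)w + 433512/169)
  -26w**2 + 86w + 2880 = (-(2197/24084)w + 6760/6021)((48168/169)w + 433512/169) + (0)
Last nonzero remainder: (48168/169)w + 433512/169. Dividing through by 48168/169 gives the monic gcd w + 9.
Cancel w + 9 from numerator and denominator to get the reduced form.

(w**3 - w**2 + 16w - 112)/(w**2 + 5w + 72)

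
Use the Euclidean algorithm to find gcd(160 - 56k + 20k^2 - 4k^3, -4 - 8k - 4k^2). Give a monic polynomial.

Apply the Euclidean algorithm:
  -4k^3 + 20k^2 - 56k + 160 = (k - 7)(-4k^2 - 8k - 4) + (-108k + 132)
  -4k^2 - 8k - 4 = ((1/27)k + 29/243)(-108k + 132) + (-1600/81)
  -108k + 132 = ((2187/400)k - 2673/400)(-1600/81) + (0)
The last nonzero remainder is the constant -1600/81, so the polynomials are coprime and gcd = 1.

1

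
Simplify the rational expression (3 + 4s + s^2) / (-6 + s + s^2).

Euclidean algorithm in ℚ[s]:
  s^2 + 4s + 3 = (s^2 + s - 6) + (3s + 9)
  s^2 + s - 6 = ((1/3)s - 2/3)(3s + 9) + (0)
Last nonzero remainder: 3s + 9. Dividing through by 3 gives the monic gcd s + 3.
Cancel s + 3 from numerator and denominator to get the reduced form.

(1 + s)/(-2 + s)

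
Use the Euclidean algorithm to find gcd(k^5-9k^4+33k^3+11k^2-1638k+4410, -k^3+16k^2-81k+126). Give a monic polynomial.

k^2-10k+21

Euclidean algorithm in ℚ[k]:
  k^5-9k^4+33k^3+11k^2-1638k+4410 = (-k^2-7k-64)(-k^3+16k^2-81k+126) + (594k^2-5940k+12474)
  -k^3+16k^2-81k+126 = (-(1/594)k+1/99)(594k^2-5940k+12474) + (0)
Last nonzero remainder: 594k^2-5940k+12474. Dividing through by 594 gives the monic gcd k^2-10k+21.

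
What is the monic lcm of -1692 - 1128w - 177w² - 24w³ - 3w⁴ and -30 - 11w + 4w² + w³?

-8460 - 4512w + 431w² + 374w³ + 60w⁴ + 10w⁵ + w⁶

By polynomial division,
  -3w⁴ - 24w³ - 177w² - 1128w - 1692 = (-3w - 12)(w³ + 4w² - 11w - 30) + (-162w² - 1350w - 2052)
  w³ + 4w² - 11w - 30 = (-(1/162)w + 13/486)(-162w² - 1350w - 2052) + ((112/9)w + 224/9)
  -162w² - 1350w - 2052 = (-(729/56)w - 4617/56)((112/9)w + 224/9) + (0)
Last nonzero remainder: (112/9)w + 224/9. Dividing through by 112/9 gives the monic gcd w + 2.
Then lcm(f, g) = f·g / gcd(f, g); expanding and making the result monic gives the answer.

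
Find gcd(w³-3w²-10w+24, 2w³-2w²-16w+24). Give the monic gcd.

Repeated division with remainder:
  w³-3w²-10w+24 = (1/2)(2w³-2w²-16w+24) + (-2w²-2w+12)
  2w³-2w²-16w+24 = (-w+2)(-2w²-2w+12) + (0)
Last nonzero remainder: -2w²-2w+12. Dividing through by -2 gives the monic gcd w²+w-6.

w²+w-6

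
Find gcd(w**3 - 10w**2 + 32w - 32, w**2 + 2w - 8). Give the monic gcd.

Euclidean algorithm in ℚ[w]:
  w**3 - 10w**2 + 32w - 32 = (w - 12)(w**2 + 2w - 8) + (64w - 128)
  w**2 + 2w - 8 = ((1/64)w + 1/16)(64w - 128) + (0)
Last nonzero remainder: 64w - 128. Dividing through by 64 gives the monic gcd w - 2.

w - 2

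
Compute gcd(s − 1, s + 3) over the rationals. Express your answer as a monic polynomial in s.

By polynomial division,
  s − 1 = (s + 3) + (−4)
  s + 3 = (−(1/4)s − 3/4)(−4) + (0)
The last nonzero remainder is the constant −4, so the polynomials are coprime and gcd = 1.

1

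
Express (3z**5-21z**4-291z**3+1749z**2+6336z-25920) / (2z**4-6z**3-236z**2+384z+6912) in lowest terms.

(3z**2+6z-45)/(2z+12)

Repeated division with remainder:
  3z**5-21z**4-291z**3+1749z**2+6336z-25920 = ((3/2)z-6)(2z**4-6z**3-236z**2+384z+6912) + (27z**3-243z**2-1728z+15552)
  2z**4-6z**3-236z**2+384z+6912 = ((2/27)z+4/9)(27z**3-243z**2-1728z+15552) + (0)
Last nonzero remainder: 27z**3-243z**2-1728z+15552. Dividing through by 27 gives the monic gcd z**3-9z**2-64z+576.
Cancel z**3-9z**2-64z+576 from numerator and denominator to get the reduced form.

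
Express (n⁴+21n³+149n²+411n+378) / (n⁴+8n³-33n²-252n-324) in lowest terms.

Repeated division with remainder:
  n⁴+21n³+149n²+411n+378 = (n⁴+8n³-33n²-252n-324) + (13n³+182n²+663n+702)
  n⁴+8n³-33n²-252n-324 = ((1/13)n-6/13)(13n³+182n²+663n+702) + (0)
Last nonzero remainder: 13n³+182n²+663n+702. Dividing through by 13 gives the monic gcd n³+14n²+51n+54.
Cancel n³+14n²+51n+54 from numerator and denominator to get the reduced form.

(n+7)/(n-6)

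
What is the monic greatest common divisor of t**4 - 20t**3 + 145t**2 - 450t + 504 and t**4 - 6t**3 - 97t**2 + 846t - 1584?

t**2 - 9t + 18

By polynomial division,
  t**4 - 20t**3 + 145t**2 - 450t + 504 = (t**4 - 6t**3 - 97t**2 + 846t - 1584) + (-14t**3 + 242t**2 - 1296t + 2088)
  t**4 - 6t**3 - 97t**2 + 846t - 1584 = (-(1/14)t - 79/98)(-14t**3 + 242t**2 - 1296t + 2088) + ((270/49)t**2 - (2430/49)t + 4860/49)
  -14t**3 + 242t**2 - 1296t + 2088 = (-(343/135)t + 2842/135)((270/49)t**2 - (2430/49)t + 4860/49) + (0)
Last nonzero remainder: (270/49)t**2 - (2430/49)t + 4860/49. Dividing through by 270/49 gives the monic gcd t**2 - 9t + 18.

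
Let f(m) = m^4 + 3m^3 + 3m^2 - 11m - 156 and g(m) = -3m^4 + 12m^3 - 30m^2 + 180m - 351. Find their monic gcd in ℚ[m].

m^3 - m^2 + 7m - 39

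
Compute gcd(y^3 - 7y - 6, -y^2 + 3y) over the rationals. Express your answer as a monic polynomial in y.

y - 3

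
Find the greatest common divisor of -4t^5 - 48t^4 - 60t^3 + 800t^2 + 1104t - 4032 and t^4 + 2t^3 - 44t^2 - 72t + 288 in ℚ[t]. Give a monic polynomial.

Repeated division with remainder:
  -4t^5 - 48t^4 - 60t^3 + 800t^2 + 1104t - 4032 = (-4t - 40)(t^4 + 2t^3 - 44t^2 - 72t + 288) + (-156t^3 - 1248t^2 - 624t + 7488)
  t^4 + 2t^3 - 44t^2 - 72t + 288 = (-(1/156)t + 1/26)(-156t^3 - 1248t^2 - 624t + 7488) + (0)
Last nonzero remainder: -156t^3 - 1248t^2 - 624t + 7488. Dividing through by -156 gives the monic gcd t^3 + 8t^2 + 4t - 48.

t^3 + 8t^2 + 4t - 48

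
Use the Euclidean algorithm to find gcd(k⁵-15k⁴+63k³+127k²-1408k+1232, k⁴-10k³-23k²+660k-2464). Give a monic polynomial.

Repeated division with remainder:
  k⁵-15k⁴+63k³+127k²-1408k+1232 = (k-5)(k⁴-10k³-23k²+660k-2464) + (36k³-648k²+4356k-11088)
  k⁴-10k³-23k²+660k-2464 = ((1/36)k+2/9)(36k³-648k²+4356k-11088) + (0)
Last nonzero remainder: 36k³-648k²+4356k-11088. Dividing through by 36 gives the monic gcd k³-18k²+121k-308.

k³-18k²+121k-308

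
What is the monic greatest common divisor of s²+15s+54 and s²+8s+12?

s+6

By polynomial division,
  s²+15s+54 = (s²+8s+12) + (7s+42)
  s²+8s+12 = ((1/7)s+2/7)(7s+42) + (0)
Last nonzero remainder: 7s+42. Dividing through by 7 gives the monic gcd s+6.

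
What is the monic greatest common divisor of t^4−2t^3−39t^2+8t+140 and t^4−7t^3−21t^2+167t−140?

Apply the Euclidean algorithm:
  t^4−2t^3−39t^2+8t+140 = (t^4−7t^3−21t^2+167t−140) + (5t^3−18t^2−159t+280)
  t^4−7t^3−21t^2+167t−140 = ((1/5)t−17/25)(5t^3−18t^2−159t+280) + (−(36/25)t^2+(72/25)t+252/5)
  5t^3−18t^2−159t+280 = (−(125/36)t+50/9)(−(36/25)t^2+(72/25)t+252/5) + (0)
Last nonzero remainder: −(36/25)t^2+(72/25)t+252/5. Dividing through by −36/25 gives the monic gcd t^2−2t−35.

t^2−2t−35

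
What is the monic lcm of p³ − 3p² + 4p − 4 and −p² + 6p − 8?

p⁴ − 7p³ + 16p² − 20p + 16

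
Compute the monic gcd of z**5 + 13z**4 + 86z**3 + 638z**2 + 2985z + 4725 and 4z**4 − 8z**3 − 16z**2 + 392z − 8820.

Apply the Euclidean algorithm:
  z**5 + 13z**4 + 86z**3 + 638z**2 + 2985z + 4725 = ((1/4)z + 15/4)(4z**4 − 8z**3 − 16z**2 + 392z − 8820) + (120z**3 + 600z**2 + 3720z + 37800)
  4z**4 − 8z**3 − 16z**2 + 392z − 8820 = ((1/30)z − 7/30)(120z**3 + 600z**2 + 3720z + 37800) + (0)
Last nonzero remainder: 120z**3 + 600z**2 + 3720z + 37800. Dividing through by 120 gives the monic gcd z**3 + 5z**2 + 31z + 315.

z**3 + 5z**2 + 31z + 315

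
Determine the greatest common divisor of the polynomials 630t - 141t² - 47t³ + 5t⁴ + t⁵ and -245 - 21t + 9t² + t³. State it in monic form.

Apply the Euclidean algorithm:
  t⁵ + 5t⁴ - 47t³ - 141t² + 630t = (t² - 4t + 10)(t³ + 9t² - 21t - 245) + (-70t² - 140t + 2450)
  t³ + 9t² - 21t - 245 = (-(1/70)t - 1/10)(-70t² - 140t + 2450) + (0)
Last nonzero remainder: -70t² - 140t + 2450. Dividing through by -70 gives the monic gcd t² + 2t - 35.

-35 + 2t + t²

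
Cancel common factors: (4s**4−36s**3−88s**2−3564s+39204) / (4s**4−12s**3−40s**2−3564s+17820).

(s−11)/(s−5)

Repeated division with remainder:
  4s**4−36s**3−88s**2−3564s+39204 = (4s**4−12s**3−40s**2−3564s+17820) + (−24s**3−48s**2+21384)
  4s**4−12s**3−40s**2−3564s+17820 = (−(1/6)s+5/6)(−24s**3−48s**2+21384) + (0)
Last nonzero remainder: −24s**3−48s**2+21384. Dividing through by −24 gives the monic gcd s**3+2s**2−891.
Cancel s**3+2s**2−891 from numerator and denominator to get the reduced form.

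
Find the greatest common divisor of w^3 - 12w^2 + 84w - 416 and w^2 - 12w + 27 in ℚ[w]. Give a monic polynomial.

1

By polynomial division,
  w^3 - 12w^2 + 84w - 416 = (w)(w^2 - 12w + 27) + (57w - 416)
  w^2 - 12w + 27 = ((1/57)w - 268/3249)(57w - 416) + (-23765/3249)
  57w - 416 = (-(185193/23765)w + 1351584/23765)(-23765/3249) + (0)
The last nonzero remainder is the constant -23765/3249, so the polynomials are coprime and gcd = 1.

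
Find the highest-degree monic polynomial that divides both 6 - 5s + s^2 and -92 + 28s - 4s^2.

1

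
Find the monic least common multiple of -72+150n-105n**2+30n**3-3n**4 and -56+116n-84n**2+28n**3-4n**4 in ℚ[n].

168-446n+469n**2-260n**3+82n**4-14n**5+n**6

Euclidean algorithm in ℚ[n]:
  -3n**4+30n**3-105n**2+150n-72 = (3/4)(-4n**4+28n**3-84n**2+116n-56) + (9n**3-42n**2+63n-30)
  -4n**4+28n**3-84n**2+116n-56 = (-(4/9)n+28/27)(9n**3-42n**2+63n-30) + (-(112/9)n**2+(112/3)n-224/9)
  9n**3-42n**2+63n-30 = (-(81/112)n+135/112)(-(112/9)n**2+(112/3)n-224/9) + (0)
Last nonzero remainder: -(112/9)n**2+(112/3)n-224/9. Dividing through by -112/9 gives the monic gcd n**2-3n+2.
Then lcm(f, g) = f·g / gcd(f, g); expanding and making the result monic gives the answer.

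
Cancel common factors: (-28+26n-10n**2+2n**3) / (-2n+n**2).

Euclidean algorithm in ℚ[n]:
  2n**3-10n**2+26n-28 = (2n-6)(n**2-2n) + (14n-28)
  n**2-2n = ((1/14)n)(14n-28) + (0)
Last nonzero remainder: 14n-28. Dividing through by 14 gives the monic gcd n-2.
Cancel n-2 from numerator and denominator to get the reduced form.

(14-6n+2n**2)/(n)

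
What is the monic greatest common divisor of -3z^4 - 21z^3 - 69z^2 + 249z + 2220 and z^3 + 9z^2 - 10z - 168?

z - 4

By polynomial division,
  -3z^4 - 21z^3 - 69z^2 + 249z + 2220 = (-3z + 6)(z^3 + 9z^2 - 10z - 168) + (-153z^2 - 195z + 3228)
  z^3 + 9z^2 - 10z - 168 = (-(1/153)z - 394/7803)(-153z^2 - 195z + 3228) + ((3256/2601)z - 13024/2601)
  -153z^2 - 195z + 3228 = (-(397953/3256)z - 2099007/3256)((3256/2601)z - 13024/2601) + (0)
Last nonzero remainder: (3256/2601)z - 13024/2601. Dividing through by 3256/2601 gives the monic gcd z - 4.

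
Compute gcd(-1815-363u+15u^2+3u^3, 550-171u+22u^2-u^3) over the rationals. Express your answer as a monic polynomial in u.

Euclidean algorithm in ℚ[u]:
  3u^3+15u^2-363u-1815 = (-3)(-u^3+22u^2-171u+550) + (81u^2-876u-165)
  -u^3+22u^2-171u+550 = (-(1/81)u+302/2187)(81u^2-876u-165) + (-(37960/729)u+417560/729)
  81u^2-876u-165 = (-(59049/37960)u-2187/7592)(-(37960/729)u+417560/729) + (0)
Last nonzero remainder: -(37960/729)u+417560/729. Dividing through by -37960/729 gives the monic gcd u-11.

-11+u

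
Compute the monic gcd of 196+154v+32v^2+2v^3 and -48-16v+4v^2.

By polynomial division,
  2v^3+32v^2+154v+196 = ((1/2)v+10)(4v^2-16v-48) + (338v+676)
  4v^2-16v-48 = ((2/169)v-12/169)(338v+676) + (0)
Last nonzero remainder: 338v+676. Dividing through by 338 gives the monic gcd v+2.

2+v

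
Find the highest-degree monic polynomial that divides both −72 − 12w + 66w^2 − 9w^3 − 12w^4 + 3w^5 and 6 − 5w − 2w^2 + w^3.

Repeated division with remainder:
  3w^5 − 12w^4 − 9w^3 + 66w^2 − 12w − 72 = (3w^2 − 6w − 6)(w^3 − 2w^2 − 5w + 6) + (6w^2 − 6w − 36)
  w^3 − 2w^2 − 5w + 6 = ((1/6)w − 1/6)(6w^2 − 6w − 36) + (0)
Last nonzero remainder: 6w^2 − 6w − 36. Dividing through by 6 gives the monic gcd w^2 − w − 6.

−6 − w + w^2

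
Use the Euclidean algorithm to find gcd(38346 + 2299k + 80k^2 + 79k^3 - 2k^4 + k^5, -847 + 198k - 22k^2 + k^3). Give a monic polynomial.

77 - 11k + k^2

Euclidean algorithm in ℚ[k]:
  k^5 - 2k^4 + 79k^3 + 80k^2 + 2299k + 38346 = (k^2 + 20k + 321)(k^3 - 22k^2 + 198k - 847) + (4029k^2 - 44319k + 310233)
  k^3 - 22k^2 + 198k - 847 = ((1/4029)k - 11/4029)(4029k^2 - 44319k + 310233) + (0)
Last nonzero remainder: 4029k^2 - 44319k + 310233. Dividing through by 4029 gives the monic gcd k^2 - 11k + 77.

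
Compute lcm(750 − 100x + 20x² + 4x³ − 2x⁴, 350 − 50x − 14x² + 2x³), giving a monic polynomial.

2625 − 725x + 120x² + 4x³ − 9x⁴ + x⁵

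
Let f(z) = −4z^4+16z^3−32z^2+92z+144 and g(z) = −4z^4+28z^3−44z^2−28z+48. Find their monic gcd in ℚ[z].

Apply the Euclidean algorithm:
  −4z^4+16z^3−32z^2+92z+144 = (−4z^4+28z^3−44z^2−28z+48) + (−12z^3+12z^2+120z+96)
  −4z^4+28z^3−44z^2−28z+48 = ((1/3)z−2)(−12z^3+12z^2+120z+96) + (−60z^2+180z+240)
  −12z^3+12z^2+120z+96 = ((1/5)z+2/5)(−60z^2+180z+240) + (0)
Last nonzero remainder: −60z^2+180z+240. Dividing through by −60 gives the monic gcd z^2−3z−4.

z^2−3z−4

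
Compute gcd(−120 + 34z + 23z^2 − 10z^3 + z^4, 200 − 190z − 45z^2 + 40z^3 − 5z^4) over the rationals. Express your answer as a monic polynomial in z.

40 + 2z − 7z^2 + z^3

Apply the Euclidean algorithm:
  z^4 − 10z^3 + 23z^2 + 34z − 120 = (−1/5)(−5z^4 + 40z^3 − 45z^2 − 190z + 200) + (−2z^3 + 14z^2 − 4z − 80)
  −5z^4 + 40z^3 − 45z^2 − 190z + 200 = ((5/2)z − 5/2)(−2z^3 + 14z^2 − 4z − 80) + (0)
Last nonzero remainder: −2z^3 + 14z^2 − 4z − 80. Dividing through by −2 gives the monic gcd z^3 − 7z^2 + 2z + 40.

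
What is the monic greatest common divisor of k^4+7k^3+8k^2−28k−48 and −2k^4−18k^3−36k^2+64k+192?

k^3+5k^2−2k−24

Apply the Euclidean algorithm:
  k^4+7k^3+8k^2−28k−48 = (−1/2)(−2k^4−18k^3−36k^2+64k+192) + (−2k^3−10k^2+4k+48)
  −2k^4−18k^3−36k^2+64k+192 = (k+4)(−2k^3−10k^2+4k+48) + (0)
Last nonzero remainder: −2k^3−10k^2+4k+48. Dividing through by −2 gives the monic gcd k^3+5k^2−2k−24.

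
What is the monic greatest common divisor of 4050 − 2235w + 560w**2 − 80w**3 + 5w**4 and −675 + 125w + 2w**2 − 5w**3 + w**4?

−135 + 52w − 10w**2 + w**3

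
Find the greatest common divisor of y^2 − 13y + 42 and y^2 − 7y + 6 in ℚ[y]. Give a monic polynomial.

y − 6

Euclidean algorithm in ℚ[y]:
  y^2 − 13y + 42 = (y^2 − 7y + 6) + (−6y + 36)
  y^2 − 7y + 6 = (−(1/6)y + 1/6)(−6y + 36) + (0)
Last nonzero remainder: −6y + 36. Dividing through by −6 gives the monic gcd y − 6.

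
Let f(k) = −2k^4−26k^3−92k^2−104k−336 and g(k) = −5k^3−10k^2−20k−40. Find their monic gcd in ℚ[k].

k^2+4

By polynomial division,
  −2k^4−26k^3−92k^2−104k−336 = ((2/5)k+22/5)(−5k^3−10k^2−20k−40) + (−40k^2−160)
  −5k^3−10k^2−20k−40 = ((1/8)k+1/4)(−40k^2−160) + (0)
Last nonzero remainder: −40k^2−160. Dividing through by −40 gives the monic gcd k^2+4.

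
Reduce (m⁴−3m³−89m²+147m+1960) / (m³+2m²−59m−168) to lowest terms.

(m²−2m−35)/(m+3)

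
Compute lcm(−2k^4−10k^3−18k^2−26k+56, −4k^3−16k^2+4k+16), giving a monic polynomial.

k^5+6k^4+14k^3+22k^2−15k−28

Apply the Euclidean algorithm:
  −2k^4−10k^3−18k^2−26k+56 = ((1/2)k+1/2)(−4k^3−16k^2+4k+16) + (−12k^2−36k+48)
  −4k^3−16k^2+4k+16 = ((1/3)k+1/3)(−12k^2−36k+48) + (0)
Last nonzero remainder: −12k^2−36k+48. Dividing through by −12 gives the monic gcd k^2+3k−4.
Then lcm(f, g) = f·g / gcd(f, g); expanding and making the result monic gives the answer.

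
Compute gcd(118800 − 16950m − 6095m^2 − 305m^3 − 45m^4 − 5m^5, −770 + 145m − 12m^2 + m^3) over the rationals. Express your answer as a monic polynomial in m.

110 − 5m + m^2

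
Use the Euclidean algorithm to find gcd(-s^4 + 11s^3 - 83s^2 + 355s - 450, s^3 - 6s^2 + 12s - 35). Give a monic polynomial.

By polynomial division,
  -s^4 + 11s^3 - 83s^2 + 355s - 450 = (-s + 5)(s^3 - 6s^2 + 12s - 35) + (-41s^2 + 260s - 275)
  s^3 - 6s^2 + 12s - 35 = (-(1/41)s - 14/1681)(-41s^2 + 260s - 275) + ((12537/1681)s - 62685/1681)
  -41s^2 + 260s - 275 = (-(68921/12537)s + 92455/12537)((12537/1681)s - 62685/1681) + (0)
Last nonzero remainder: (12537/1681)s - 62685/1681. Dividing through by 12537/1681 gives the monic gcd s - 5.

s - 5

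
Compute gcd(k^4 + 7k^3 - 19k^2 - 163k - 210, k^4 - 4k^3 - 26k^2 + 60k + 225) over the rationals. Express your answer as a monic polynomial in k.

k^2 - 2k - 15

Apply the Euclidean algorithm:
  k^4 + 7k^3 - 19k^2 - 163k - 210 = (k^4 - 4k^3 - 26k^2 + 60k + 225) + (11k^3 + 7k^2 - 223k - 435)
  k^4 - 4k^3 - 26k^2 + 60k + 225 = ((1/11)k - 51/121)(11k^3 + 7k^2 - 223k - 435) + (-(336/121)k^2 + (672/121)k + 5040/121)
  11k^3 + 7k^2 - 223k - 435 = (-(1331/336)k - 3509/336)(-(336/121)k^2 + (672/121)k + 5040/121) + (0)
Last nonzero remainder: -(336/121)k^2 + (672/121)k + 5040/121. Dividing through by -336/121 gives the monic gcd k^2 - 2k - 15.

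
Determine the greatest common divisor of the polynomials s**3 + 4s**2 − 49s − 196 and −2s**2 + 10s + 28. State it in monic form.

s − 7

Euclidean algorithm in ℚ[s]:
  s**3 + 4s**2 − 49s − 196 = (−(1/2)s − 9/2)(−2s**2 + 10s + 28) + (10s − 70)
  −2s**2 + 10s + 28 = (−(1/5)s − 2/5)(10s − 70) + (0)
Last nonzero remainder: 10s − 70. Dividing through by 10 gives the monic gcd s − 7.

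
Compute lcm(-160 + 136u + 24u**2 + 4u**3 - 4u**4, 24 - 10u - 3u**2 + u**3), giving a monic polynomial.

-240 + 244u + 42u**2 - 34u**3 - 13u**4 + u**6

By polynomial division,
  -4u**4 + 4u**3 + 24u**2 + 136u - 160 = (-4u - 8)(u**3 - 3u**2 - 10u + 24) + (-40u**2 + 152u + 32)
  u**3 - 3u**2 - 10u + 24 = (-(1/40)u - 1/50)(-40u**2 + 152u + 32) + (-(154/25)u + 616/25)
  -40u**2 + 152u + 32 = ((500/77)u + 100/77)(-(154/25)u + 616/25) + (0)
Last nonzero remainder: -(154/25)u + 616/25. Dividing through by -154/25 gives the monic gcd u - 4.
Then lcm(f, g) = f·g / gcd(f, g); expanding and making the result monic gives the answer.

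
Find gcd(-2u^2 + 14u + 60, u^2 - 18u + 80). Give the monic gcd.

Repeated division with remainder:
  -2u^2 + 14u + 60 = (-2)(u^2 - 18u + 80) + (-22u + 220)
  u^2 - 18u + 80 = (-(1/22)u + 4/11)(-22u + 220) + (0)
Last nonzero remainder: -22u + 220. Dividing through by -22 gives the monic gcd u - 10.

u - 10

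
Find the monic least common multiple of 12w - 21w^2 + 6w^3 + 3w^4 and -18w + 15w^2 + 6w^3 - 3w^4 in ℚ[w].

-24w + 38w^2 - w^3 - 15w^4 + w^5 + w^6

By polynomial division,
  3w^4 + 6w^3 - 21w^2 + 12w = (-1)(-3w^4 + 6w^3 + 15w^2 - 18w) + (12w^3 - 6w^2 - 6w)
  -3w^4 + 6w^3 + 15w^2 - 18w = (-(1/4)w + 3/8)(12w^3 - 6w^2 - 6w) + ((63/4)w^2 - (63/4)w)
  12w^3 - 6w^2 - 6w = ((16/21)w + 8/21)((63/4)w^2 - (63/4)w) + (0)
Last nonzero remainder: (63/4)w^2 - (63/4)w. Dividing through by 63/4 gives the monic gcd w^2 - w.
Then lcm(f, g) = f·g / gcd(f, g); expanding and making the result monic gives the answer.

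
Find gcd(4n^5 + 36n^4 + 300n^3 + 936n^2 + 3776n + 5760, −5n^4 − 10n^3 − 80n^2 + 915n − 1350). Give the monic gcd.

Euclidean algorithm in ℚ[n]:
  4n^5 + 36n^4 + 300n^3 + 936n^2 + 3776n + 5760 = (−(4/5)n − 28/5)(−5n^4 − 10n^3 − 80n^2 + 915n − 1350) + (180n^3 + 1220n^2 + 7820n − 1800)
  −5n^4 − 10n^3 − 80n^2 + 915n − 1350 = (−(1/36)n + 43/324)(180n^3 + 1220n^2 + 7820n − 1800) + (−(2000/81)n^2 − (14000/81)n − 10000/9)
  180n^3 + 1220n^2 + 7820n − 1800 = (−(729/100)n + 81/50)(−(2000/81)n^2 − (14000/81)n − 10000/9) + (0)
Last nonzero remainder: −(2000/81)n^2 − (14000/81)n − 10000/9. Dividing through by −2000/81 gives the monic gcd n^2 + 7n + 45.

n^2 + 7n + 45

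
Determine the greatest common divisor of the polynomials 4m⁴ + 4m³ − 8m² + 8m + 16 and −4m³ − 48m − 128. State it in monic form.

m + 2

Apply the Euclidean algorithm:
  4m⁴ + 4m³ − 8m² + 8m + 16 = (−m − 1)(−4m³ − 48m − 128) + (−56m² − 168m − 112)
  −4m³ − 48m − 128 = ((1/14)m − 3/14)(−56m² − 168m − 112) + (−76m − 152)
  −56m² − 168m − 112 = ((14/19)m + 14/19)(−76m − 152) + (0)
Last nonzero remainder: −76m − 152. Dividing through by −76 gives the monic gcd m + 2.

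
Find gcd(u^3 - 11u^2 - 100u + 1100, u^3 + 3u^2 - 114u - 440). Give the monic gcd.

Apply the Euclidean algorithm:
  u^3 - 11u^2 - 100u + 1100 = (u^3 + 3u^2 - 114u - 440) + (-14u^2 + 14u + 1540)
  u^3 + 3u^2 - 114u - 440 = (-(1/14)u - 2/7)(-14u^2 + 14u + 1540) + (0)
Last nonzero remainder: -14u^2 + 14u + 1540. Dividing through by -14 gives the monic gcd u^2 - u - 110.

u^2 - u - 110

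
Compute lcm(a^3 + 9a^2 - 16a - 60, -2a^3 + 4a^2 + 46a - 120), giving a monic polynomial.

By polynomial division,
  a^3 + 9a^2 - 16a - 60 = (-1/2)(-2a^3 + 4a^2 + 46a - 120) + (11a^2 + 7a - 120)
  -2a^3 + 4a^2 + 46a - 120 = (-(2/11)a + 58/121)(11a^2 + 7a - 120) + ((2520/121)a - 7560/121)
  11a^2 + 7a - 120 = ((1331/2520)a + 121/63)((2520/121)a - 7560/121) + (0)
Last nonzero remainder: (2520/121)a - 7560/121. Dividing through by 2520/121 gives the monic gcd a - 3.
Then lcm(f, g) = f·g / gcd(f, g); expanding and making the result monic gives the answer.

a^5 + 10a^4 - 27a^3 - 256a^2 + 260a + 1200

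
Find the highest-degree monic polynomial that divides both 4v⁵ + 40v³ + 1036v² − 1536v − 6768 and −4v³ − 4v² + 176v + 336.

v² + 8v + 12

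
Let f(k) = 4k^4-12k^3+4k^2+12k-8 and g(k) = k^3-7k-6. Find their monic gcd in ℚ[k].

k+1

Repeated division with remainder:
  4k^4-12k^3+4k^2+12k-8 = (4k-12)(k^3-7k-6) + (32k^2-48k-80)
  k^3-7k-6 = ((1/32)k+3/64)(32k^2-48k-80) + (-(9/4)k-9/4)
  32k^2-48k-80 = (-(128/9)k+320/9)(-(9/4)k-9/4) + (0)
Last nonzero remainder: -(9/4)k-9/4. Dividing through by -9/4 gives the monic gcd k+1.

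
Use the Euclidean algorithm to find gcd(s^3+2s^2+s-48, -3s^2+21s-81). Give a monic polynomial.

1

Apply the Euclidean algorithm:
  s^3+2s^2+s-48 = (-(1/3)s-3)(-3s^2+21s-81) + (37s-291)
  -3s^2+21s-81 = (-(3/37)s-96/1369)(37s-291) + (-138825/1369)
  37s-291 = (-(50653/138825)s+132793/46275)(-138825/1369) + (0)
The last nonzero remainder is the constant -138825/1369, so the polynomials are coprime and gcd = 1.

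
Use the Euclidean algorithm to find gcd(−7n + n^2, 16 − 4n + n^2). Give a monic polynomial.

1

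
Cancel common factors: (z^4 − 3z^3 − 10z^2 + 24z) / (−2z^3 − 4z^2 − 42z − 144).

(−z^3 + 6z^2 − 8z)/(2z^2 − 2z + 48)

Apply the Euclidean algorithm:
  z^4 − 3z^3 − 10z^2 + 24z = (−(1/2)z + 5/2)(−2z^3 − 4z^2 − 42z − 144) + (−21z^2 + 57z + 360)
  −2z^3 − 4z^2 − 42z − 144 = ((2/21)z + 22/49)(−21z^2 + 57z + 360) + (−(4992/49)z − 14976/49)
  −21z^2 + 57z + 360 = ((343/1664)z − 245/208)(−(4992/49)z − 14976/49) + (0)
Last nonzero remainder: −(4992/49)z − 14976/49. Dividing through by −4992/49 gives the monic gcd z + 3.
Cancel z + 3 from numerator and denominator to get the reduced form.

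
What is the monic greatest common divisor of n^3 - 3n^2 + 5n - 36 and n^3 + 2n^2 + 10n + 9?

n^2 + n + 9

Euclidean algorithm in ℚ[n]:
  n^3 - 3n^2 + 5n - 36 = (n^3 + 2n^2 + 10n + 9) + (-5n^2 - 5n - 45)
  n^3 + 2n^2 + 10n + 9 = (-(1/5)n - 1/5)(-5n^2 - 5n - 45) + (0)
Last nonzero remainder: -5n^2 - 5n - 45. Dividing through by -5 gives the monic gcd n^2 + n + 9.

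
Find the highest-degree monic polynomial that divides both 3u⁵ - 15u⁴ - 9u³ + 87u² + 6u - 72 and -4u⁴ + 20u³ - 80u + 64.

Apply the Euclidean algorithm:
  3u⁵ - 15u⁴ - 9u³ + 87u² + 6u - 72 = (-(3/4)u)(-4u⁴ + 20u³ - 80u + 64) + (-9u³ + 27u² + 54u - 72)
  -4u⁴ + 20u³ - 80u + 64 = ((4/9)u - 8/9)(-9u³ + 27u² + 54u - 72) + (0)
Last nonzero remainder: -9u³ + 27u² + 54u - 72. Dividing through by -9 gives the monic gcd u³ - 3u² - 6u + 8.

u³ - 3u² - 6u + 8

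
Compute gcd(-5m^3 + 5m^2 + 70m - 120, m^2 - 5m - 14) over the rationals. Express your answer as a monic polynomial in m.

1

Euclidean algorithm in ℚ[m]:
  -5m^3 + 5m^2 + 70m - 120 = (-5m - 20)(m^2 - 5m - 14) + (-100m - 400)
  m^2 - 5m - 14 = (-(1/100)m + 9/100)(-100m - 400) + (22)
  -100m - 400 = (-(50/11)m - 200/11)(22) + (0)
The last nonzero remainder is the constant 22, so the polynomials are coprime and gcd = 1.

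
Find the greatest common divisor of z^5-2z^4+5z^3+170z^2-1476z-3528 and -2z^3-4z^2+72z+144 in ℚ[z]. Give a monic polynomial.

z^3+2z^2-36z-72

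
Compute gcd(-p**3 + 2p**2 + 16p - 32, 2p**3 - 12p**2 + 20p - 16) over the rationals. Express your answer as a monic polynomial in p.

p - 4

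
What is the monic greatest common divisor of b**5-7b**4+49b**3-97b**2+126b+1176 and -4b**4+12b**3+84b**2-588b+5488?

b**2-3b+28

Repeated division with remainder:
  b**5-7b**4+49b**3-97b**2+126b+1176 = (-(1/4)b+1)(-4b**4+12b**3+84b**2-588b+5488) + (58b**3-328b**2+2086b-4312)
  -4b**4+12b**3+84b**2-588b+5488 = (-(2/29)b-154/841)(58b**3-328b**2+2086b-4312) + ((141120/841)b**2-(423360/841)b+3951360/841)
  58b**3-328b**2+2086b-4312 = ((24389/70560)b-9251/10080)((141120/841)b**2-(423360/841)b+3951360/841) + (0)
Last nonzero remainder: (141120/841)b**2-(423360/841)b+3951360/841. Dividing through by 141120/841 gives the monic gcd b**2-3b+28.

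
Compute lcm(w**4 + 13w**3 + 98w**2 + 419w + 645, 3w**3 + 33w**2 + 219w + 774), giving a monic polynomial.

w**5 + 19w**4 + 176w**3 + 1007w**2 + 3159w + 3870

Apply the Euclidean algorithm:
  w**4 + 13w**3 + 98w**2 + 419w + 645 = ((1/3)w + 2/3)(3w**3 + 33w**2 + 219w + 774) + (3w**2 + 15w + 129)
  3w**3 + 33w**2 + 219w + 774 = (w + 6)(3w**2 + 15w + 129) + (0)
Last nonzero remainder: 3w**2 + 15w + 129. Dividing through by 3 gives the monic gcd w**2 + 5w + 43.
Then lcm(f, g) = f·g / gcd(f, g); expanding and making the result monic gives the answer.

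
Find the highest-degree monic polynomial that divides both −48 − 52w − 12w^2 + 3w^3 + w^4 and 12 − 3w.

−4 + w

Euclidean algorithm in ℚ[w]:
  w^4 + 3w^3 − 12w^2 − 52w − 48 = (−(1/3)w^3 − (7/3)w^2 − (16/3)w − 4)(−3w + 12) + (0)
Last nonzero remainder: −3w + 12. Dividing through by −3 gives the monic gcd w − 4.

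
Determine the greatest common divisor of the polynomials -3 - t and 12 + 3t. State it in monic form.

1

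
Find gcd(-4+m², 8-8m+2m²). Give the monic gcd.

Apply the Euclidean algorithm:
  m²-4 = (1/2)(2m²-8m+8) + (4m-8)
  2m²-8m+8 = ((1/2)m-1)(4m-8) + (0)
Last nonzero remainder: 4m-8. Dividing through by 4 gives the monic gcd m-2.

-2+m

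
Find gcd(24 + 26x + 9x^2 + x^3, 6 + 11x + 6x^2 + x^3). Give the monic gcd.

6 + 5x + x^2

Repeated division with remainder:
  x^3 + 9x^2 + 26x + 24 = (x^3 + 6x^2 + 11x + 6) + (3x^2 + 15x + 18)
  x^3 + 6x^2 + 11x + 6 = ((1/3)x + 1/3)(3x^2 + 15x + 18) + (0)
Last nonzero remainder: 3x^2 + 15x + 18. Dividing through by 3 gives the monic gcd x^2 + 5x + 6.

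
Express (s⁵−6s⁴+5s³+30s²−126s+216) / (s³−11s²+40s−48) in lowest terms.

(s³+s²+18)/(s−4)

Repeated division with remainder:
  s⁵−6s⁴+5s³+30s²−126s+216 = (s²+5s+20)(s³−11s²+40s−48) + (98s²−686s+1176)
  s³−11s²+40s−48 = ((1/98)s−2/49)(98s²−686s+1176) + (0)
Last nonzero remainder: 98s²−686s+1176. Dividing through by 98 gives the monic gcd s²−7s+12.
Cancel s²−7s+12 from numerator and denominator to get the reduced form.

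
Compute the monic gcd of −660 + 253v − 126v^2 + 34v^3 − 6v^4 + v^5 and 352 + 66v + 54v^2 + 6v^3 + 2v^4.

Euclidean algorithm in ℚ[v]:
  v^5 − 6v^4 + 34v^3 − 126v^2 + 253v − 660 = ((1/2)v − 9/2)(2v^4 + 6v^3 + 54v^2 + 66v + 352) + (34v^3 + 84v^2 + 374v + 924)
  2v^4 + 6v^3 + 54v^2 + 66v + 352 = ((1/17)v + 9/289)(34v^3 + 84v^2 + 374v + 924) + ((8492/289)v^2 + 93412/289)
  34v^3 + 84v^2 + 374v + 924 = ((4913/4246)v + 6069/2123)((8492/289)v^2 + 93412/289) + (0)
Last nonzero remainder: (8492/289)v^2 + 93412/289. Dividing through by 8492/289 gives the monic gcd v^2 + 11.

11 + v^2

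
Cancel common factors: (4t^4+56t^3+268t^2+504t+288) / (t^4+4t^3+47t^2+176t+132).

(4t^2+40t+96)/(t^2+44)

By polynomial division,
  4t^4+56t^3+268t^2+504t+288 = (4)(t^4+4t^3+47t^2+176t+132) + (40t^3+80t^2-200t-240)
  t^4+4t^3+47t^2+176t+132 = ((1/40)t+1/20)(40t^3+80t^2-200t-240) + (48t^2+192t+144)
  40t^3+80t^2-200t-240 = ((5/6)t-5/3)(48t^2+192t+144) + (0)
Last nonzero remainder: 48t^2+192t+144. Dividing through by 48 gives the monic gcd t^2+4t+3.
Cancel t^2+4t+3 from numerator and denominator to get the reduced form.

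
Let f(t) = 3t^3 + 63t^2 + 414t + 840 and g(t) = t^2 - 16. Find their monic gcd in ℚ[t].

t + 4

Euclidean algorithm in ℚ[t]:
  3t^3 + 63t^2 + 414t + 840 = (3t + 63)(t^2 - 16) + (462t + 1848)
  t^2 - 16 = ((1/462)t - 2/231)(462t + 1848) + (0)
Last nonzero remainder: 462t + 1848. Dividing through by 462 gives the monic gcd t + 4.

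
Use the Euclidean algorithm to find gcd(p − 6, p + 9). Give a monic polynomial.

1

By polynomial division,
  p − 6 = (p + 9) + (−15)
  p + 9 = (−(1/15)p − 3/5)(−15) + (0)
The last nonzero remainder is the constant −15, so the polynomials are coprime and gcd = 1.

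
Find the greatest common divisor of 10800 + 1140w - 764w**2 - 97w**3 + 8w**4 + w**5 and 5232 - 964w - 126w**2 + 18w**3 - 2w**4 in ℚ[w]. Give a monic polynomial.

By polynomial division,
  w**5 + 8w**4 - 97w**3 - 764w**2 + 1140w + 10800 = (-(1/2)w - 17/2)(-2w**4 + 18w**3 - 126w**2 - 964w + 5232) + (-7w**3 - 2317w**2 - 4438w + 55272)
  -2w**4 + 18w**3 - 126w**2 - 964w + 5232 = ((2/7)w - 680/7)(-7w**3 - 2317w**2 - 4438w + 55272) + (-223938w**2 - 447876w + 5374512)
  -7w**3 - 2317w**2 - 4438w + 55272 = ((7/223938)w + 2303/223938)(-223938w**2 - 447876w + 5374512) + (0)
Last nonzero remainder: -223938w**2 - 447876w + 5374512. Dividing through by -223938 gives the monic gcd w**2 + 2w - 24.

-24 + 2w + w**2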